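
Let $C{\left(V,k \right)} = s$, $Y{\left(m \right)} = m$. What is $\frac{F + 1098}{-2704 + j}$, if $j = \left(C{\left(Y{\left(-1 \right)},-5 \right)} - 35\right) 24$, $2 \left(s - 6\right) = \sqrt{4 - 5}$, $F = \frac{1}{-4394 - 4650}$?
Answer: $- \frac{248257775}{768749576} - \frac{29790933 i}{26137485584} \approx -0.32294 - 0.0011398 i$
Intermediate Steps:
$F = - \frac{1}{9044}$ ($F = \frac{1}{-9044} = - \frac{1}{9044} \approx -0.00011057$)
$s = 6 + \frac{i}{2}$ ($s = 6 + \frac{\sqrt{4 - 5}}{2} = 6 + \frac{\sqrt{-1}}{2} = 6 + \frac{i}{2} \approx 6.0 + 0.5 i$)
$C{\left(V,k \right)} = 6 + \frac{i}{2}$
$j = -696 + 12 i$ ($j = \left(\left(6 + \frac{i}{2}\right) - 35\right) 24 = \left(-29 + \frac{i}{2}\right) 24 = -696 + 12 i \approx -696.0 + 12.0 i$)
$\frac{F + 1098}{-2704 + j} = \frac{- \frac{1}{9044} + 1098}{-2704 - \left(696 - 12 i\right)} = \frac{9930311}{9044 \left(-3400 + 12 i\right)} = \frac{9930311 \frac{-3400 - 12 i}{11560144}}{9044} = \frac{9930311 \left(-3400 - 12 i\right)}{104549942336}$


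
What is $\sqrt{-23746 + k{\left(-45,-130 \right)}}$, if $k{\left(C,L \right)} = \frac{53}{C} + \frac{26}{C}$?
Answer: $\frac{i \sqrt{5343245}}{15} \approx 154.1 i$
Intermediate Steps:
$k{\left(C,L \right)} = \frac{79}{C}$
$\sqrt{-23746 + k{\left(-45,-130 \right)}} = \sqrt{-23746 + \frac{79}{-45}} = \sqrt{-23746 + 79 \left(- \frac{1}{45}\right)} = \sqrt{-23746 - \frac{79}{45}} = \sqrt{- \frac{1068649}{45}} = \frac{i \sqrt{5343245}}{15}$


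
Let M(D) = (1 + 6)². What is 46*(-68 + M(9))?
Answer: -874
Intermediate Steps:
M(D) = 49 (M(D) = 7² = 49)
46*(-68 + M(9)) = 46*(-68 + 49) = 46*(-19) = -874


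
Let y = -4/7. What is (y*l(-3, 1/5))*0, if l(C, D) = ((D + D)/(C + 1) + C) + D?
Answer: 0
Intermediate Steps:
y = -4/7 (y = -4*1/7 = -4/7 ≈ -0.57143)
l(C, D) = C + D + 2*D/(1 + C) (l(C, D) = ((2*D)/(1 + C) + C) + D = (2*D/(1 + C) + C) + D = (C + 2*D/(1 + C)) + D = C + D + 2*D/(1 + C))
(y*l(-3, 1/5))*0 = -4*(-3 + (-3)**2 + 3/5 - 3/5)/(7*(1 - 3))*0 = -4*(-3 + 9 + 3*(1/5) - 3*1/5)/(7*(-2))*0 = -(-2)*(-3 + 9 + 3/5 - 3/5)/7*0 = -(-2)*6/7*0 = -4/7*(-3)*0 = (12/7)*0 = 0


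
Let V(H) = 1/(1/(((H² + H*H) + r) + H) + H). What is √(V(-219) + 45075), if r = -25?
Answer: √19790103093445391957/20953481 ≈ 212.31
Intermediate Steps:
V(H) = 1/(H + 1/(-25 + H + 2*H²)) (V(H) = 1/(1/(((H² + H*H) - 25) + H) + H) = 1/(1/(((H² + H²) - 25) + H) + H) = 1/(1/((2*H² - 25) + H) + H) = 1/(1/((-25 + 2*H²) + H) + H) = 1/(1/(-25 + H + 2*H²) + H) = 1/(H + 1/(-25 + H + 2*H²)))
√(V(-219) + 45075) = √((-25 - 219 + 2*(-219)²)/(1 + (-219)² - 25*(-219) + 2*(-219)³) + 45075) = √((-25 - 219 + 2*47961)/(1 + 47961 + 5475 + 2*(-10503459)) + 45075) = √((-25 - 219 + 95922)/(1 + 47961 + 5475 - 21006918) + 45075) = √(95678/(-20953481) + 45075) = √(-1/20953481*95678 + 45075) = √(-95678/20953481 + 45075) = √(944478060397/20953481) = √19790103093445391957/20953481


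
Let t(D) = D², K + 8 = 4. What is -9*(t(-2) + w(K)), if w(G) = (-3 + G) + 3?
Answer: 0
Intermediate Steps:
K = -4 (K = -8 + 4 = -4)
w(G) = G
-9*(t(-2) + w(K)) = -9*((-2)² - 4) = -9*(4 - 4) = -9*0 = 0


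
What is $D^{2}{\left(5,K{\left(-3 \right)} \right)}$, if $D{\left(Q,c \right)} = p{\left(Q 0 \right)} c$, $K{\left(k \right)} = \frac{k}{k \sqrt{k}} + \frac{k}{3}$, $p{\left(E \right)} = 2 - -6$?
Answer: $\frac{128}{3} + \frac{128 i \sqrt{3}}{3} \approx 42.667 + 73.901 i$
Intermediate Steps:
$p{\left(E \right)} = 8$ ($p{\left(E \right)} = 2 + 6 = 8$)
$K{\left(k \right)} = \frac{1}{\sqrt{k}} + \frac{k}{3}$ ($K{\left(k \right)} = \frac{k}{k^{\frac{3}{2}}} + k \frac{1}{3} = \frac{k}{k^{\frac{3}{2}}} + \frac{k}{3} = \frac{1}{\sqrt{k}} + \frac{k}{3}$)
$D{\left(Q,c \right)} = 8 c$
$D^{2}{\left(5,K{\left(-3 \right)} \right)} = \left(8 \left(\frac{1}{\sqrt{-3}} + \frac{1}{3} \left(-3\right)\right)\right)^{2} = \left(8 \left(- \frac{i \sqrt{3}}{3} - 1\right)\right)^{2} = \left(8 \left(-1 - \frac{i \sqrt{3}}{3}\right)\right)^{2} = \left(-8 - \frac{8 i \sqrt{3}}{3}\right)^{2}$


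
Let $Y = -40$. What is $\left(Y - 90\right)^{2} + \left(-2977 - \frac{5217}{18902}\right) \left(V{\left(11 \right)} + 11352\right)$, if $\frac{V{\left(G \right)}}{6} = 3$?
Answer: $- \frac{319772015735}{9451} \approx -3.3835 \cdot 10^{7}$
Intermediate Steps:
$V{\left(G \right)} = 18$ ($V{\left(G \right)} = 6 \cdot 3 = 18$)
$\left(Y - 90\right)^{2} + \left(-2977 - \frac{5217}{18902}\right) \left(V{\left(11 \right)} + 11352\right) = \left(-40 - 90\right)^{2} + \left(-2977 - \frac{5217}{18902}\right) \left(18 + 11352\right) = \left(-130\right)^{2} + \left(-2977 - \frac{5217}{18902}\right) 11370 = 16900 + \left(-2977 - \frac{5217}{18902}\right) 11370 = 16900 - \frac{319931737635}{9451} = - \frac{319772015735}{9451}$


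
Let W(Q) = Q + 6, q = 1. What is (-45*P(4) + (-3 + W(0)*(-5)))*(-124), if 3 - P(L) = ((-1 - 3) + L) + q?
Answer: 15252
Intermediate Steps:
W(Q) = 6 + Q
P(L) = 6 - L (P(L) = 3 - (((-1 - 3) + L) + 1) = 3 - ((-4 + L) + 1) = 3 - (-3 + L) = 3 + (3 - L) = 6 - L)
(-45*P(4) + (-3 + W(0)*(-5)))*(-124) = (-45*(6 - 1*4) + (-3 + (6 + 0)*(-5)))*(-124) = (-45*(6 - 4) + (-3 + 6*(-5)))*(-124) = (-45*2 + (-3 - 30))*(-124) = (-9*10 - 33)*(-124) = (-90 - 33)*(-124) = -123*(-124) = 15252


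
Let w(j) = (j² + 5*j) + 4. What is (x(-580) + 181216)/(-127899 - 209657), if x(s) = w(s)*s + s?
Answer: 48312921/84389 ≈ 572.50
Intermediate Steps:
w(j) = 4 + j² + 5*j
x(s) = s + s*(4 + s² + 5*s) (x(s) = (4 + s² + 5*s)*s + s = s*(4 + s² + 5*s) + s = s + s*(4 + s² + 5*s))
(x(-580) + 181216)/(-127899 - 209657) = (-580*(5 + (-580)² + 5*(-580)) + 181216)/(-127899 - 209657) = (-580*(5 + 336400 - 2900) + 181216)/(-337556) = (-580*333505 + 181216)*(-1/337556) = (-193432900 + 181216)*(-1/337556) = -193251684*(-1/337556) = 48312921/84389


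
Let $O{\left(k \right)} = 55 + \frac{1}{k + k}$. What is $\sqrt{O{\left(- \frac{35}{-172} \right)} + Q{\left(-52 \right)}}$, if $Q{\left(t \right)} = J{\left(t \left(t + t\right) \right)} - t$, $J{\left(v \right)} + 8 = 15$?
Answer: $\frac{2 \sqrt{35665}}{35} \approx 10.792$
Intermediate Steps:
$J{\left(v \right)} = 7$ ($J{\left(v \right)} = -8 + 15 = 7$)
$O{\left(k \right)} = 55 + \frac{1}{2 k}$
$Q{\left(t \right)} = 7 - t$
$\sqrt{O{\left(- \frac{35}{-172} \right)} + Q{\left(-52 \right)}} = \sqrt{\left(55 + \frac{1}{2 \left(- \frac{35}{-172}\right)}\right) + \left(7 - -52\right)} = \sqrt{\left(55 + \frac{1}{2 \left(\left(-35\right) \left(- \frac{1}{172}\right)\right)}\right) + \left(7 + 52\right)} = \sqrt{\left(55 + \frac{1}{2 \cdot \frac{35}{172}}\right) + 59} = \sqrt{\left(55 + \frac{1}{2} \cdot \frac{172}{35}\right) + 59} = \sqrt{\left(55 + \frac{86}{35}\right) + 59} = \sqrt{\frac{2011}{35} + 59} = \sqrt{\frac{4076}{35}} = \frac{2 \sqrt{35665}}{35}$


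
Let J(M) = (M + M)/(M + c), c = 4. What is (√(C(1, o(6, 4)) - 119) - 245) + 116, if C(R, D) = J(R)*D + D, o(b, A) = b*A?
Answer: -129 + I*√2135/5 ≈ -129.0 + 9.2412*I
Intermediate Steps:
J(M) = 2*M/(4 + M) (J(M) = (M + M)/(M + 4) = (2*M)/(4 + M) = 2*M/(4 + M))
o(b, A) = A*b
C(R, D) = D + 2*D*R/(4 + R) (C(R, D) = (2*R/(4 + R))*D + D = 2*D*R/(4 + R) + D = D + 2*D*R/(4 + R))
(√(C(1, o(6, 4)) - 119) - 245) + 116 = (√((4*6)*(4 + 3*1)/(4 + 1) - 119) - 245) + 116 = (√(24*(4 + 3)/5 - 119) - 245) + 116 = (√(24*(⅕)*7 - 119) - 245) + 116 = (√(168/5 - 119) - 245) + 116 = (√(-427/5) - 245) + 116 = (I*√2135/5 - 245) + 116 = (-245 + I*√2135/5) + 116 = -129 + I*√2135/5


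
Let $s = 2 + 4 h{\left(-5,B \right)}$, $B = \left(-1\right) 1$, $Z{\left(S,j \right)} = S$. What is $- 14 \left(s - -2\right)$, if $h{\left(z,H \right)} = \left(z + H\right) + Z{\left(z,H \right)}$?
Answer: $560$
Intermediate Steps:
$B = -1$
$h{\left(z,H \right)} = H + 2 z$ ($h{\left(z,H \right)} = \left(z + H\right) + z = \left(H + z\right) + z = H + 2 z$)
$s = -42$ ($s = 2 + 4 \left(-1 + 2 \left(-5\right)\right) = 2 + 4 \left(-1 - 10\right) = 2 + 4 \left(-11\right) = 2 - 44 = -42$)
$- 14 \left(s - -2\right) = - 14 \left(-42 - -2\right) = - 14 \left(-42 + \left(4 - 2\right)\right) = - 14 \left(-42 + 2\right) = \left(-14\right) \left(-40\right) = 560$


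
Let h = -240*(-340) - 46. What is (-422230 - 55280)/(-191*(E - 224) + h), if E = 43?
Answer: -95502/23225 ≈ -4.1120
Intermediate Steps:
h = 81554 (h = 81600 - 46 = 81554)
(-422230 - 55280)/(-191*(E - 224) + h) = (-422230 - 55280)/(-191*(43 - 224) + 81554) = -477510/(-191*(-181) + 81554) = -477510/(34571 + 81554) = -477510/116125 = -477510*1/116125 = -95502/23225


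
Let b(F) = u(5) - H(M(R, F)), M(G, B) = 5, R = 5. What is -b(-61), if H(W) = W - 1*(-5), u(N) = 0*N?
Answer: 10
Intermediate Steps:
u(N) = 0
H(W) = 5 + W (H(W) = W + 5 = 5 + W)
b(F) = -10 (b(F) = 0 - (5 + 5) = 0 - 1*10 = 0 - 10 = -10)
-b(-61) = -1*(-10) = 10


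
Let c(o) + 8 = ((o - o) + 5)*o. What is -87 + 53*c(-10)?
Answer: -3161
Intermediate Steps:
c(o) = -8 + 5*o (c(o) = -8 + ((o - o) + 5)*o = -8 + (0 + 5)*o = -8 + 5*o)
-87 + 53*c(-10) = -87 + 53*(-8 + 5*(-10)) = -87 + 53*(-8 - 50) = -87 + 53*(-58) = -87 - 3074 = -3161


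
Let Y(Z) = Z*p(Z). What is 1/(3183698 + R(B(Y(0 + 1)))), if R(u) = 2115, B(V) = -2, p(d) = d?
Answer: 1/3185813 ≈ 3.1389e-7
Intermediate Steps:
Y(Z) = Z**2 (Y(Z) = Z*Z = Z**2)
1/(3183698 + R(B(Y(0 + 1)))) = 1/(3183698 + 2115) = 1/3185813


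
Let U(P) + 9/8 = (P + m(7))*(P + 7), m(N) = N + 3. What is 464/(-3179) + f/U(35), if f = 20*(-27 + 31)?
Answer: -4976944/48037869 ≈ -0.10360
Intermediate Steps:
m(N) = 3 + N
U(P) = -9/8 + (7 + P)*(10 + P) (U(P) = -9/8 + (P + (3 + 7))*(P + 7) = -9/8 + (P + 10)*(7 + P) = -9/8 + (10 + P)*(7 + P) = -9/8 + (7 + P)*(10 + P))
f = 80 (f = 20*4 = 80)
464/(-3179) + f/U(35) = 464/(-3179) + 80/(551/8 + 35**2 + 17*35) = 464*(-1/3179) + 80/(551/8 + 1225 + 595) = -464/3179 + 80/(15111/8) = -464/3179 + 80*(8/15111) = -464/3179 + 640/15111 = -4976944/48037869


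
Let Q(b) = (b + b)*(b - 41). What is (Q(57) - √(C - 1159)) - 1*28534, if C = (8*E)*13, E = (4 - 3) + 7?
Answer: -26710 - I*√327 ≈ -26710.0 - 18.083*I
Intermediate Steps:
E = 8 (E = 1 + 7 = 8)
C = 832 (C = (8*8)*13 = 64*13 = 832)
Q(b) = 2*b*(-41 + b) (Q(b) = (2*b)*(-41 + b) = 2*b*(-41 + b))
(Q(57) - √(C - 1159)) - 1*28534 = (2*57*(-41 + 57) - √(832 - 1159)) - 1*28534 = (2*57*16 - √(-327)) - 28534 = (1824 - I*√327) - 28534 = -26710 - I*√327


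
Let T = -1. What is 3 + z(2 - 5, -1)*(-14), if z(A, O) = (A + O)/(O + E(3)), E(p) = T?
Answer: -25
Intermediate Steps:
E(p) = -1
z(A, O) = (A + O)/(-1 + O) (z(A, O) = (A + O)/(O - 1) = (A + O)/(-1 + O))
3 + z(2 - 5, -1)*(-14) = 3 + (((2 - 5) - 1)/(-1 - 1))*(-14) = 3 + ((-3 - 1)/(-2))*(-14) = 3 - 1/2*(-4)*(-14) = 3 + 2*(-14) = 3 - 28 = -25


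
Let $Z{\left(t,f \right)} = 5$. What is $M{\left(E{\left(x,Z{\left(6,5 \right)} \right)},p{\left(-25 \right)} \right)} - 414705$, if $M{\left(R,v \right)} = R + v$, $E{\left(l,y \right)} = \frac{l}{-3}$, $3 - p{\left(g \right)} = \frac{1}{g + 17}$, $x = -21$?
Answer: $- \frac{3317559}{8} \approx -4.147 \cdot 10^{5}$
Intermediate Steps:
$p{\left(g \right)} = 3 - \frac{1}{17 + g}$ ($p{\left(g \right)} = 3 - \frac{1}{g + 17} = 3 - \frac{1}{17 + g}$)
$E{\left(l,y \right)} = - \frac{l}{3}$ ($E{\left(l,y \right)} = l \left(- \frac{1}{3}\right) = - \frac{l}{3}$)
$M{\left(E{\left(x,Z{\left(6,5 \right)} \right)},p{\left(-25 \right)} \right)} - 414705 = \left(\left(- \frac{1}{3}\right) \left(-21\right) + \frac{50 + 3 \left(-25\right)}{17 - 25}\right) - 414705 = \left(7 + \frac{50 - 75}{-8}\right) - 414705 = \left(7 - - \frac{25}{8}\right) - 414705 = \left(7 + \frac{25}{8}\right) - 414705 = \frac{81}{8} - 414705 = - \frac{3317559}{8}$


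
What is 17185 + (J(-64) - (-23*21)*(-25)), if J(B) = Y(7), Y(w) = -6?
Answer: 5104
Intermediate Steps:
J(B) = -6
17185 + (J(-64) - (-23*21)*(-25)) = 17185 + (-6 - (-23*21)*(-25)) = 17185 + (-6 - (-483)*(-25)) = 17185 + (-6 - 1*12075) = 17185 + (-6 - 12075) = 17185 - 12081 = 5104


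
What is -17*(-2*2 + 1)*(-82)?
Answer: -4182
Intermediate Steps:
-17*(-2*2 + 1)*(-82) = -17*(-4 + 1)*(-82) = -17*(-3)*(-82) = 51*(-82) = -4182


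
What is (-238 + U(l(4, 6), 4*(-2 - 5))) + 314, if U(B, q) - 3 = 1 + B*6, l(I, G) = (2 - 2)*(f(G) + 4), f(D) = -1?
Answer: 80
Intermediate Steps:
l(I, G) = 0 (l(I, G) = (2 - 2)*(-1 + 4) = 0*3 = 0)
U(B, q) = 4 + 6*B (U(B, q) = 3 + (1 + B*6) = 3 + (1 + 6*B) = 4 + 6*B)
(-238 + U(l(4, 6), 4*(-2 - 5))) + 314 = (-238 + (4 + 6*0)) + 314 = (-238 + (4 + 0)) + 314 = (-238 + 4) + 314 = -234 + 314 = 80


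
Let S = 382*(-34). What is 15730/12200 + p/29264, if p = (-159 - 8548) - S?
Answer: 12813773/8925520 ≈ 1.4356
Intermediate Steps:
S = -12988
p = 4281 (p = (-159 - 8548) - 1*(-12988) = -8707 + 12988 = 4281)
15730/12200 + p/29264 = 15730/12200 + 4281/29264 = 15730*(1/12200) + 4281*(1/29264) = 1573/1220 + 4281/29264 = 12813773/8925520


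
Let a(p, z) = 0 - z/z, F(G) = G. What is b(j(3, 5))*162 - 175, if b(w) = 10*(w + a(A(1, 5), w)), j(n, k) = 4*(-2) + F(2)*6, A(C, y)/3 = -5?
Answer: 4685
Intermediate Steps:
A(C, y) = -15 (A(C, y) = 3*(-5) = -15)
j(n, k) = 4 (j(n, k) = 4*(-2) + 2*6 = -8 + 12 = 4)
a(p, z) = -1 (a(p, z) = 0 - 1*1 = 0 - 1 = -1)
b(w) = -10 + 10*w (b(w) = 10*(w - 1) = 10*(-1 + w) = -10 + 10*w)
b(j(3, 5))*162 - 175 = (-10 + 10*4)*162 - 175 = (-10 + 40)*162 - 175 = 30*162 - 175 = 4860 - 175 = 4685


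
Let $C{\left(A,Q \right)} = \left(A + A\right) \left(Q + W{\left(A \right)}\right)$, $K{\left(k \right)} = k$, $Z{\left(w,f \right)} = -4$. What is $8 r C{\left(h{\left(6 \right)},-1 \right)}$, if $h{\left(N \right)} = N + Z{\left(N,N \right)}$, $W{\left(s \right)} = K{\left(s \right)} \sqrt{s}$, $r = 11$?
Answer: $-352 + 704 \sqrt{2} \approx 643.61$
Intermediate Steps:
$W{\left(s \right)} = s^{\frac{3}{2}}$ ($W{\left(s \right)} = s \sqrt{s} = s^{\frac{3}{2}}$)
$h{\left(N \right)} = -4 + N$ ($h{\left(N \right)} = N - 4 = -4 + N$)
$C{\left(A,Q \right)} = 2 A \left(Q + A^{\frac{3}{2}}\right)$ ($C{\left(A,Q \right)} = \left(A + A\right) \left(Q + A^{\frac{3}{2}}\right) = 2 A \left(Q + A^{\frac{3}{2}}\right)$)
$8 r C{\left(h{\left(6 \right)},-1 \right)} = 8 \cdot 11 \cdot 2 \left(-4 + 6\right) \left(-1 + \left(-4 + 6\right)^{\frac{3}{2}}\right) = 88 \cdot 2 \cdot 2 \left(-1 + 2^{\frac{3}{2}}\right) = 88 \cdot 2 \cdot 2 \left(-1 + 2 \sqrt{2}\right) = 88 \left(-4 + 8 \sqrt{2}\right) = -352 + 704 \sqrt{2}$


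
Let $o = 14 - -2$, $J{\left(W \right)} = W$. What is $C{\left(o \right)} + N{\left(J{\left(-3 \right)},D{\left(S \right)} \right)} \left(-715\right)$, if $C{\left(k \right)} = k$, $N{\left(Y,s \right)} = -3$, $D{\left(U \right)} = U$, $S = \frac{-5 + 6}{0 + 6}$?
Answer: $2161$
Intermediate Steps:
$S = \frac{1}{6}$ ($S = 1 \cdot \frac{1}{6} = \frac{1}{6} \approx 0.16667$)
$o = 16$ ($o = 14 + 2 = 16$)
$C{\left(o \right)} + N{\left(J{\left(-3 \right)},D{\left(S \right)} \right)} \left(-715\right) = 16 - -2145 = 16 + 2145 = 2161$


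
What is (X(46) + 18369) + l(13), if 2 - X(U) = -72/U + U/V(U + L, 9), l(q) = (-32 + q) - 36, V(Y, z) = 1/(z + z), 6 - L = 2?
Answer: 402260/23 ≈ 17490.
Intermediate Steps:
L = 4 (L = 6 - 1*2 = 6 - 2 = 4)
V(Y, z) = 1/(2*z)
l(q) = -68 + q
X(U) = 2 - 18*U + 72/U (X(U) = 2 - (-72/U + U/(((½)/9))) = 2 - (-72/U + U/(((½)*(⅑)))) = 2 - (-72/U + U/(1/18)) = 2 - (-72/U + U*18) = 2 - (-72/U + 18*U) = 2 + (-18*U + 72/U) = 2 - 18*U + 72/U)
(X(46) + 18369) + l(13) = ((2 - 18*46 + 72/46) + 18369) + (-68 + 13) = ((2 - 828 + 72*(1/46)) + 18369) - 55 = ((2 - 828 + 36/23) + 18369) - 55 = (-18962/23 + 18369) - 55 = 403525/23 - 55 = 402260/23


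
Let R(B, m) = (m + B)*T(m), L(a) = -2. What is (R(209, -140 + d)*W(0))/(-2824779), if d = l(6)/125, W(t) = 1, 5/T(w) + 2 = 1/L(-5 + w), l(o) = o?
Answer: 5754/117699125 ≈ 4.8887e-5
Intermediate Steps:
T(w) = -2 (T(w) = 5/(-2 + 1/(-2)) = 5/(-2 - ½) = 5/(-5/2) = 5*(-⅖) = -2)
d = 6/125 ≈ 0.048000
R(B, m) = -2*B - 2*m (R(B, m) = (m + B)*(-2) = (B + m)*(-2) = -2*B - 2*m)
(R(209, -140 + d)*W(0))/(-2824779) = ((-2*209 - 2*(-140 + 6/125))*1)/(-2824779) = ((-418 - 2*(-17494/125))*1)*(-1/2824779) = ((-418 + 34988/125)*1)*(-1/2824779) = -17262/125*1*(-1/2824779) = -17262/125*(-1/2824779) = 5754/117699125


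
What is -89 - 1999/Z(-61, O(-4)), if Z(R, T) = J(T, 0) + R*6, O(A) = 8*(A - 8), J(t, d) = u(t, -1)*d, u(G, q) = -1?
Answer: -30575/366 ≈ -83.538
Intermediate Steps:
J(t, d) = -d
O(A) = -64 + 8*A (O(A) = 8*(-8 + A) = -64 + 8*A)
Z(R, T) = 6*R (Z(R, T) = -1*0 + R*6 = 0 + 6*R = 6*R)
-89 - 1999/Z(-61, O(-4)) = -89 - 1999/(6*(-61)) = -89 - 1999/(-366) = -89 - 1999*(-1)/366 = -89 - 1*(-1999/366) = -89 + 1999/366 = -30575/366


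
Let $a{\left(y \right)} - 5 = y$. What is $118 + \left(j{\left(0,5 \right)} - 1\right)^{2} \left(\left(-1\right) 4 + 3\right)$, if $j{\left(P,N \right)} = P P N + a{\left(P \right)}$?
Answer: $102$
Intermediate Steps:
$a{\left(y \right)} = 5 + y$
$j{\left(P,N \right)} = 5 + P + N P^{2}$ ($j{\left(P,N \right)} = P P N + \left(5 + P\right) = P^{2} N + \left(5 + P\right) = N P^{2} + \left(5 + P\right) = 5 + P + N P^{2}$)
$118 + \left(j{\left(0,5 \right)} - 1\right)^{2} \left(\left(-1\right) 4 + 3\right) = 118 + \left(\left(5 + 0 + 5 \cdot 0^{2}\right) - 1\right)^{2} \left(\left(-1\right) 4 + 3\right) = 118 + \left(\left(5 + 0 + 5 \cdot 0\right) - 1\right)^{2} \left(-4 + 3\right) = 118 + \left(\left(5 + 0 + 0\right) - 1\right)^{2} \left(-1\right) = 118 + \left(5 - 1\right)^{2} \left(-1\right) = 118 + 4^{2} \left(-1\right) = 118 + 16 \left(-1\right) = 118 - 16 = 102$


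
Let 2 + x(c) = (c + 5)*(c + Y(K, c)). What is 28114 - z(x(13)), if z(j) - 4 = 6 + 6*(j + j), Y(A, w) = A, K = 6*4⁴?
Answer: -306456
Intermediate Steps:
K = 1536 (K = 6*256 = 1536)
x(c) = -2 + (5 + c)*(1536 + c) (x(c) = -2 + (c + 5)*(c + 1536) = -2 + (5 + c)*(1536 + c))
z(j) = 10 + 12*j (z(j) = 4 + (6 + 6*(j + j)) = 4 + (6 + 6*(2*j)) = 4 + (6 + 12*j) = 10 + 12*j)
28114 - z(x(13)) = 28114 - (10 + 12*(7678 + 13² + 1541*13)) = 28114 - (10 + 12*(7678 + 169 + 20033)) = 28114 - (10 + 12*27880) = 28114 - (10 + 334560) = 28114 - 1*334570 = 28114 - 334570 = -306456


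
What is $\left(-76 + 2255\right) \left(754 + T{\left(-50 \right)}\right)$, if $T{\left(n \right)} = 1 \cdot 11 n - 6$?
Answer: $431442$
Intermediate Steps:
$T{\left(n \right)} = -6 + 11 n$ ($T{\left(n \right)} = 11 n - 6 = -6 + 11 n$)
$\left(-76 + 2255\right) \left(754 + T{\left(-50 \right)}\right) = \left(-76 + 2255\right) \left(754 + \left(-6 + 11 \left(-50\right)\right)\right) = 2179 \left(754 - 556\right) = 2179 \cdot 198 = 431442$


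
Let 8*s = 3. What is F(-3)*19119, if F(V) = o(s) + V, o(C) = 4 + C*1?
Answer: 210309/8 ≈ 26289.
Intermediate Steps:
s = 3/8 (s = (⅛)*3 = 3/8 ≈ 0.37500)
o(C) = 4 + C
F(V) = 35/8 + V (F(V) = (4 + 3/8) + V = 35/8 + V)
F(-3)*19119 = (35/8 - 3)*19119 = (11/8)*19119 = 210309/8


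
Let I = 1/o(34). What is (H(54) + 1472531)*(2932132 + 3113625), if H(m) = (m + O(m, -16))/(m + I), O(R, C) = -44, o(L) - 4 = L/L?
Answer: 2412595309149907/271 ≈ 8.9026e+12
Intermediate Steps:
o(L) = 5 (o(L) = 4 + L/L = 4 + 1 = 5)
I = ⅕ (I = 1/5 = ⅕ ≈ 0.20000)
H(m) = (-44 + m)/(⅕ + m) (H(m) = (m - 44)/(m + ⅕) = (-44 + m)/(⅕ + m))
(H(54) + 1472531)*(2932132 + 3113625) = (5*(-44 + 54)/(1 + 5*54) + 1472531)*(2932132 + 3113625) = (5*10/(1 + 270) + 1472531)*6045757 = (5*10/271 + 1472531)*6045757 = (5*(1/271)*10 + 1472531)*6045757 = (50/271 + 1472531)*6045757 = (399055951/271)*6045757 = 2412595309149907/271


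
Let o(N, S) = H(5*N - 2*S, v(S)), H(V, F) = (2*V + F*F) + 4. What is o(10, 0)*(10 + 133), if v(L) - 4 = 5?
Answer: 26455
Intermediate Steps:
v(L) = 9 (v(L) = 4 + 5 = 9)
H(V, F) = 4 + F² + 2*V (H(V, F) = (2*V + F²) + 4 = (F² + 2*V) + 4 = 4 + F² + 2*V)
o(N, S) = 85 - 4*S + 10*N (o(N, S) = 4 + 9² + 2*(5*N - 2*S) = 4 + 81 + 2*(-2*S + 5*N) = 4 + 81 + (-4*S + 10*N) = 85 - 4*S + 10*N)
o(10, 0)*(10 + 133) = (85 - 4*0 + 10*10)*(10 + 133) = (85 + 0 + 100)*143 = 185*143 = 26455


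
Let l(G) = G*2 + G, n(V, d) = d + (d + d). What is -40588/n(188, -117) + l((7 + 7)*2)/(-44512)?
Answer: 34742761/300456 ≈ 115.63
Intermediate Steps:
n(V, d) = 3*d (n(V, d) = d + 2*d = 3*d)
l(G) = 3*G (l(G) = 2*G + G = 3*G)
-40588/n(188, -117) + l((7 + 7)*2)/(-44512) = -40588/(3*(-117)) + (3*((7 + 7)*2))/(-44512) = -40588/(-351) + (3*(14*2))*(-1/44512) = -40588*(-1/351) + (3*28)*(-1/44512) = 40588/351 + 84*(-1/44512) = 40588/351 - 21/11128 = 34742761/300456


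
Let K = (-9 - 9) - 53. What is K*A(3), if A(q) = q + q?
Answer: -426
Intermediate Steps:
A(q) = 2*q
K = -71 (K = -18 - 53 = -71)
K*A(3) = -142*3 = -71*6 = -426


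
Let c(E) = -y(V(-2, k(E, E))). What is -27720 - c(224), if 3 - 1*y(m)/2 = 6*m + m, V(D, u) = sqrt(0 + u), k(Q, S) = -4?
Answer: -27714 - 28*I ≈ -27714.0 - 28.0*I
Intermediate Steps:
V(D, u) = sqrt(u)
y(m) = 6 - 14*m (y(m) = 6 - 2*(6*m + m) = 6 - 14*m)
c(E) = -6 + 28*I (c(E) = -(6 - 28*I) = -6 + 28*I)
-27720 - c(224) = -27720 - (-6 + 28*I) = -27720 + (6 - 28*I) = -27714 - 28*I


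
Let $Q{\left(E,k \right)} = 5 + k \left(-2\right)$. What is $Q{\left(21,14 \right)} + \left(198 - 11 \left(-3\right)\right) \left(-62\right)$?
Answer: $-14345$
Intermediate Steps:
$Q{\left(E,k \right)} = 5 - 2 k$
$Q{\left(21,14 \right)} + \left(198 - 11 \left(-3\right)\right) \left(-62\right) = \left(5 - 28\right) + \left(198 - 11 \left(-3\right)\right) \left(-62\right) = \left(5 - 28\right) + \left(198 - -33\right) \left(-62\right) = -23 + \left(198 + 33\right) \left(-62\right) = -23 + 231 \left(-62\right) = -23 - 14322 = -14345$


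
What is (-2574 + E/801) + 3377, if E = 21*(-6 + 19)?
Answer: 214492/267 ≈ 803.34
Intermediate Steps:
E = 273 (E = 21*13 = 273)
(-2574 + E/801) + 3377 = (-2574 + 273/801) + 3377 = (-2574 + 273*(1/801)) + 3377 = (-2574 + 91/267) + 3377 = -687167/267 + 3377 = 214492/267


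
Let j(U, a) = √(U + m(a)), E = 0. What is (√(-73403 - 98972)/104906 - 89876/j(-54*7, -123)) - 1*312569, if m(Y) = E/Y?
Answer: -312569 + 5*I*√6895/104906 + 44938*I*√42/63 ≈ -3.1257e+5 + 4622.7*I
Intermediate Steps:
m(Y) = 0 (m(Y) = 0/Y = 0)
j(U, a) = √U (j(U, a) = √(U + 0) = √U)
(√(-73403 - 98972)/104906 - 89876/j(-54*7, -123)) - 1*312569 = (√(-73403 - 98972)/104906 - 89876*(-I*√42/126)) - 1*312569 = (√(-172375)*(1/104906) - 89876*(-I*√42/126)) - 312569 = ((5*I*√6895)*(1/104906) - 89876*(-I*√42/126)) - 312569 = (5*I*√6895/104906 - (-44938)*I*√42/63) - 312569 = (5*I*√6895/104906 + 44938*I*√42/63) - 312569 = -312569 + 5*I*√6895/104906 + 44938*I*√42/63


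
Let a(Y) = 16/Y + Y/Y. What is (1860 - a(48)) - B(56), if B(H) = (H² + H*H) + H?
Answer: -13408/3 ≈ -4469.3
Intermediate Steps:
a(Y) = 1 + 16/Y (a(Y) = 16/Y + 1 = 1 + 16/Y)
B(H) = H + 2*H² (B(H) = (H² + H²) + H = 2*H² + H = H + 2*H²)
(1860 - a(48)) - B(56) = (1860 - (16 + 48)/48) - 56*(1 + 2*56) = (1860 - 64/48) - 56*(1 + 112) = (1860 - 1*4/3) - 56*113 = (1860 - 4/3) - 1*6328 = 5576/3 - 6328 = -13408/3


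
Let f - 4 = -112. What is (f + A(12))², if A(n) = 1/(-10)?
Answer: 1168561/100 ≈ 11686.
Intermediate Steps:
f = -108 (f = 4 - 112 = -108)
A(n) = -⅒
(f + A(12))² = (-108 - ⅒)² = (-1081/10)² = 1168561/100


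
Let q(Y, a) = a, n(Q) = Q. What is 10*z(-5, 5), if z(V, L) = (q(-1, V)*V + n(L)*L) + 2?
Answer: 520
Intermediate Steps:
z(V, L) = 2 + L² + V² (z(V, L) = (V*V + L*L) + 2 = (V² + L²) + 2 = (L² + V²) + 2 = 2 + L² + V²)
10*z(-5, 5) = 10*(2 + 5² + (-5)²) = 10*(2 + 25 + 25) = 10*52 = 520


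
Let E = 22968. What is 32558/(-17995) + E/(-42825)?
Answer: -120507034/51375725 ≈ -2.3456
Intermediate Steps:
32558/(-17995) + E/(-42825) = 32558/(-17995) + 22968/(-42825) = 32558*(-1/17995) + 22968*(-1/42825) = -32558/17995 - 7656/14275 = -120507034/51375725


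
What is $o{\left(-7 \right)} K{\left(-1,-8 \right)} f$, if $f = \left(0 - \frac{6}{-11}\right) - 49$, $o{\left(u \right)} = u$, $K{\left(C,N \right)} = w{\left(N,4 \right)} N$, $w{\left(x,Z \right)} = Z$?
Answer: $- \frac{119392}{11} \approx -10854.0$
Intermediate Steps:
$K{\left(C,N \right)} = 4 N$
$f = - \frac{533}{11}$ ($f = \left(0 - - \frac{6}{11}\right) - 49 = \left(0 + \frac{6}{11}\right) - 49 = \frac{6}{11} - 49 = - \frac{533}{11} \approx -48.455$)
$o{\left(-7 \right)} K{\left(-1,-8 \right)} f = - 7 \cdot 4 \left(-8\right) \left(- \frac{533}{11}\right) = \left(-7\right) \left(-32\right) \left(- \frac{533}{11}\right) = 224 \left(- \frac{533}{11}\right) = - \frac{119392}{11}$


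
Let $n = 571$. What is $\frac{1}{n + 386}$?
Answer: $\frac{1}{957} \approx 0.0010449$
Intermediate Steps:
$\frac{1}{n + 386} = \frac{1}{571 + 386} = \frac{1}{957}$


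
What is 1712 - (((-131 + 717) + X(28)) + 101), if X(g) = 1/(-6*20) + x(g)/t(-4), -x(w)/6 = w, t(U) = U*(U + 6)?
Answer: 120481/120 ≈ 1004.0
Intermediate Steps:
t(U) = U*(6 + U)
x(w) = -6*w
X(g) = -1/120 + 3*g/4 (X(g) = 1/(-6*20) + (-6*g)/((-4*(6 - 4))) = -1/6*1/20 + (-6*g)/((-4*2)) = -1/120 - 6*g/(-8) = -1/120 - 6*g*(-1/8) = -1/120 + 3*g/4)
1712 - (((-131 + 717) + X(28)) + 101) = 1712 - (((-131 + 717) + (-1/120 + (3/4)*28)) + 101) = 1712 - ((586 + (-1/120 + 21)) + 101) = 1712 - ((586 + 2519/120) + 101) = 1712 - (72839/120 + 101) = 1712 - 1*84959/120 = 1712 - 84959/120 = 120481/120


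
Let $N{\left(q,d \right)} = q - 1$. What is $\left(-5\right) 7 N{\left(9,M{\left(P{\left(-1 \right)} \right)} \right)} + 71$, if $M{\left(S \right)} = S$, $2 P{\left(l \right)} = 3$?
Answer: $-209$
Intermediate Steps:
$P{\left(l \right)} = \frac{3}{2}$ ($P{\left(l \right)} = \frac{1}{2} \cdot 3 = \frac{3}{2}$)
$N{\left(q,d \right)} = -1 + q$
$\left(-5\right) 7 N{\left(9,M{\left(P{\left(-1 \right)} \right)} \right)} + 71 = \left(-5\right) 7 \left(-1 + 9\right) + 71 = \left(-35\right) 8 + 71 = -280 + 71 = -209$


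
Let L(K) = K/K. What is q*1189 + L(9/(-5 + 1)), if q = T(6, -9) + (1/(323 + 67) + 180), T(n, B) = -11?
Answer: 78368569/390 ≈ 2.0095e+5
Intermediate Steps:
q = 65911/390 (q = -11 + (1/(323 + 67) + 180) = -11 + (1/390 + 180) = -11 + 70201/390 = 65911/390 ≈ 169.00)
L(K) = 1
q*1189 + L(9/(-5 + 1)) = (65911/390)*1189 + 1 = 78368179/390 + 1 = 78368569/390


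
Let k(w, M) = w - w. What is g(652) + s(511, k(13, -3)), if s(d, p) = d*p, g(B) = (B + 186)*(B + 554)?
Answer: 1010628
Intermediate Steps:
k(w, M) = 0
g(B) = (186 + B)*(554 + B)
g(652) + s(511, k(13, -3)) = (103044 + 652² + 740*652) + 511*0 = (103044 + 425104 + 482480) + 0 = 1010628 + 0 = 1010628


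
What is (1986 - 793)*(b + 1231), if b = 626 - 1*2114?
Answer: -306601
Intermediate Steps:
b = -1488 (b = 626 - 2114 = -1488)
(1986 - 793)*(b + 1231) = (1986 - 793)*(-1488 + 1231) = 1193*(-257) = -306601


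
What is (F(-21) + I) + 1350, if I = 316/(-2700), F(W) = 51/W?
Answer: 6366722/4725 ≈ 1347.5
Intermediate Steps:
I = -79/675 (I = 316*(-1/2700) = -79/675 ≈ -0.11704)
(F(-21) + I) + 1350 = (51/(-21) - 79/675) + 1350 = (51*(-1/21) - 79/675) + 1350 = (-17/7 - 79/675) + 1350 = -12028/4725 + 1350 = 6366722/4725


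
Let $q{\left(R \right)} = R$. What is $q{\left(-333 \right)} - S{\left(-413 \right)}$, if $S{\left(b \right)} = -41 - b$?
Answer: $-705$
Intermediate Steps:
$q{\left(-333 \right)} - S{\left(-413 \right)} = -333 - \left(-41 - -413\right) = -333 - \left(-41 + 413\right) = -333 - 372 = -705$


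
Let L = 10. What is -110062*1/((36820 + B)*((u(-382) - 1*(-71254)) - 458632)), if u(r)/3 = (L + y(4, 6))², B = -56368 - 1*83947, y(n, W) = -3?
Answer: -110062/40076472345 ≈ -2.7463e-6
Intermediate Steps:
B = -140315 (B = -56368 - 83947 = -140315)
u(r) = 147 (u(r) = 3*(10 - 3)² = 3*7² = 3*49 = 147)
-110062*1/((36820 + B)*((u(-382) - 1*(-71254)) - 458632)) = -110062*1/((36820 - 140315)*((147 - 1*(-71254)) - 458632)) = -110062*(-1/(103495*((147 + 71254) - 458632))) = -110062*(-1/(103495*(71401 - 458632))) = -110062/((-387231*(-103495))) = -110062/40076472345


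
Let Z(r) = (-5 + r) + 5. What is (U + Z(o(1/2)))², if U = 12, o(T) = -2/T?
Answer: 64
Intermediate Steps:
Z(r) = r
(U + Z(o(1/2)))² = (12 - 2/(1/2))² = (12 - 2/(1*(½)))² = (12 - 2/½)² = (12 - 2*2)² = (12 - 4)² = 8² = 64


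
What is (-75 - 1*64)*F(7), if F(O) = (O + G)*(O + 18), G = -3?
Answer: -13900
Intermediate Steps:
F(O) = (-3 + O)*(18 + O) (F(O) = (O - 3)*(O + 18) = (-3 + O)*(18 + O))
(-75 - 1*64)*F(7) = (-75 - 1*64)*(-54 + 7**2 + 15*7) = (-75 - 64)*(-54 + 49 + 105) = -139*100 = -13900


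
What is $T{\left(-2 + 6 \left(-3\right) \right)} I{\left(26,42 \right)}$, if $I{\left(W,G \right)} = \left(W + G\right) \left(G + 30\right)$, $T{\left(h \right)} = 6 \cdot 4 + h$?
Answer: $19584$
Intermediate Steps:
$T{\left(h \right)} = 24 + h$
$I{\left(W,G \right)} = \left(30 + G\right) \left(G + W\right)$ ($I{\left(W,G \right)} = \left(G + W\right) \left(30 + G\right) = \left(30 + G\right) \left(G + W\right)$)
$T{\left(-2 + 6 \left(-3\right) \right)} I{\left(26,42 \right)} = \left(24 + \left(-2 + 6 \left(-3\right)\right)\right) \left(42^{2} + 30 \cdot 42 + 30 \cdot 26 + 42 \cdot 26\right) = \left(24 - 20\right) \left(1764 + 1260 + 780 + 1092\right) = \left(24 - 20\right) 4896 = 4 \cdot 4896 = 19584$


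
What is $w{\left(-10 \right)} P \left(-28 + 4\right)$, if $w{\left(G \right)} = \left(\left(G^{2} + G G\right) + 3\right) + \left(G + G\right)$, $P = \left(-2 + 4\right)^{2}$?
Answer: $-17568$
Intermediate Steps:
$P = 4$ ($P = 2^{2} = 4$)
$w{\left(G \right)} = 3 + 2 G + 2 G^{2}$ ($w{\left(G \right)} = \left(\left(G^{2} + G^{2}\right) + 3\right) + 2 G = \left(2 G^{2} + 3\right) + 2 G = \left(3 + 2 G^{2}\right) + 2 G = 3 + 2 G + 2 G^{2}$)
$w{\left(-10 \right)} P \left(-28 + 4\right) = \left(3 + 2 \left(-10\right) + 2 \left(-10\right)^{2}\right) 4 \left(-28 + 4\right) = \left(3 - 20 + 2 \cdot 100\right) 4 \left(-24\right) = \left(3 - 20 + 200\right) 4 \left(-24\right) = 183 \cdot 4 \left(-24\right) = 732 \left(-24\right) = -17568$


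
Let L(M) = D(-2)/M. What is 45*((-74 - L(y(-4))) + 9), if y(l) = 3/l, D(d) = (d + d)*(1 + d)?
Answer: -2685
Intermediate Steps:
D(d) = 2*d*(1 + d) (D(d) = (2*d)*(1 + d) = 2*d*(1 + d))
L(M) = 4/M (L(M) = (2*(-2)*(1 - 2))/M = (2*(-2)*(-1))/M = 4/M)
45*((-74 - L(y(-4))) + 9) = 45*((-74 - 4/(3/(-4))) + 9) = 45*((-74 - 4/(3*(-¼))) + 9) = 45*((-74 - 4/(-¾)) + 9) = 45*((-74 - 4*(-4)/3) + 9) = 45*((-74 - 1*(-16/3)) + 9) = 45*((-74 + 16/3) + 9) = 45*(-206/3 + 9) = 45*(-179/3) = -2685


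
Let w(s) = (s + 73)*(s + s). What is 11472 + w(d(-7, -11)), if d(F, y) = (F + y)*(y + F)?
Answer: 268728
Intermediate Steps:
d(F, y) = (F + y)² (d(F, y) = (F + y)*(F + y) = (F + y)²)
w(s) = 2*s*(73 + s) (w(s) = (73 + s)*(2*s) = 2*s*(73 + s))
11472 + w(d(-7, -11)) = 11472 + 2*(-7 - 11)²*(73 + (-7 - 11)²) = 11472 + 2*(-18)²*(73 + (-18)²) = 11472 + 2*324*(73 + 324) = 11472 + 2*324*397 = 11472 + 257256 = 268728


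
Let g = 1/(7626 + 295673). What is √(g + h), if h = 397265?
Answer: 2*√9136129983900391/303299 ≈ 630.29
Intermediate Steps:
g = 1/303299 ≈ 3.2971e-6
√(g + h) = √(1/303299 + 397265) = √(120490077236/303299) = 2*√9136129983900391/303299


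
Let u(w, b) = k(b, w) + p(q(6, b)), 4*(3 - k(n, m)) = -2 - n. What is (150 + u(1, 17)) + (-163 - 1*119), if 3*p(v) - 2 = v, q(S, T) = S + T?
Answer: -1391/12 ≈ -115.92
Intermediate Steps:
k(n, m) = 7/2 + n/4 (k(n, m) = 3 - (-2 - n)/4 = 3 + (½ + n/4) = 7/2 + n/4)
p(v) = ⅔ + v/3
u(w, b) = 37/6 + 7*b/12 (u(w, b) = (7/2 + b/4) + (⅔ + (6 + b)/3) = (7/2 + b/4) + (⅔ + (2 + b/3)) = (7/2 + b/4) + (8/3 + b/3) = 37/6 + 7*b/12)
(150 + u(1, 17)) + (-163 - 1*119) = (150 + (37/6 + (7/12)*17)) + (-163 - 1*119) = (150 + (37/6 + 119/12)) + (-163 - 119) = (150 + 193/12) - 282 = 1993/12 - 282 = -1391/12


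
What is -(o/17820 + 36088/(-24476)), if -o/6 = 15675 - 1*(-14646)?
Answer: 7864057/673090 ≈ 11.684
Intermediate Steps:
o = -181926 (o = -6*(15675 - 1*(-14646)) = -6*(15675 + 14646) = -6*30321 = -181926)
-(o/17820 + 36088/(-24476)) = -(-181926/17820 + 36088/(-24476)) = -(-181926*1/17820 + 36088*(-1/24476)) = -(-1123/110 - 9022/6119) = -1*(-7864057/673090) = 7864057/673090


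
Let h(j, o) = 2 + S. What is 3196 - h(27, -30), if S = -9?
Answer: 3203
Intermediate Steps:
h(j, o) = -7 (h(j, o) = 2 - 9 = -7)
3196 - h(27, -30) = 3196 - 1*(-7) = 3196 + 7 = 3203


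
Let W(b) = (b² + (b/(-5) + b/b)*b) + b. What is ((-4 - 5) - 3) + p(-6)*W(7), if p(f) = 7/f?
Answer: -1111/15 ≈ -74.067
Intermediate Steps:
W(b) = b + b² + b*(1 - b/5) (W(b) = (b² + (b*(-⅕) + 1)*b) + b = (b² + (-b/5 + 1)*b) + b = (b² + (1 - b/5)*b) + b = (b² + b*(1 - b/5)) + b = b + b² + b*(1 - b/5))
((-4 - 5) - 3) + p(-6)*W(7) = ((-4 - 5) - 3) + (7/(-6))*((⅖)*7*(5 + 2*7)) = (-9 - 3) + (7*(-⅙))*((⅖)*7*(5 + 14)) = -12 - 7*7*19/15 = -12 - 7/6*266/5 = -12 - 931/15 = -1111/15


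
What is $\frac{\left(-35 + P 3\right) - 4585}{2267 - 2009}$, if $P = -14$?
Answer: $- \frac{777}{43} \approx -18.07$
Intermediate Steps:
$\frac{\left(-35 + P 3\right) - 4585}{2267 - 2009} = \frac{\left(-35 - 42\right) - 4585}{2267 - 2009} = \frac{\left(-35 - 42\right) - 4585}{258} = \left(-77 - 4585\right) \frac{1}{258} = \left(-4662\right) \frac{1}{258} = - \frac{777}{43}$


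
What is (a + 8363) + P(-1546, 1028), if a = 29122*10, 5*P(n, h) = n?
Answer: 1496369/5 ≈ 2.9927e+5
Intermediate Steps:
P(n, h) = n/5
a = 291220
(a + 8363) + P(-1546, 1028) = (291220 + 8363) + (⅕)*(-1546) = 299583 - 1546/5 = 1496369/5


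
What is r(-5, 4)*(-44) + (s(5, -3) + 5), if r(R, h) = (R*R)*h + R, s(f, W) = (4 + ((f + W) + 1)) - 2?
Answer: -4170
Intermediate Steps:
s(f, W) = 3 + W + f (s(f, W) = (4 + ((W + f) + 1)) - 2 = (4 + (1 + W + f)) - 2 = (5 + W + f) - 2 = 3 + W + f)
r(R, h) = R + h*R**2 (r(R, h) = R**2*h + R = h*R**2 + R = R + h*R**2)
r(-5, 4)*(-44) + (s(5, -3) + 5) = -5*(1 - 5*4)*(-44) + ((3 - 3 + 5) + 5) = -5*(1 - 20)*(-44) + (5 + 5) = -5*(-19)*(-44) + 10 = 95*(-44) + 10 = -4180 + 10 = -4170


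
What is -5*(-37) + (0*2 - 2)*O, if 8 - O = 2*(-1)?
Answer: 165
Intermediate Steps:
O = 10 (O = 8 - 2*(-1) = 8 - 1*(-2) = 8 + 2 = 10)
-5*(-37) + (0*2 - 2)*O = -5*(-37) + (0*2 - 2)*10 = 185 + (0 - 2)*10 = 185 - 2*10 = 185 - 20 = 165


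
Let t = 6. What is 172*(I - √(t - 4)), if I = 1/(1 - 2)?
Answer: -172 - 172*√2 ≈ -415.24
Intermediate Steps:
I = -1 (I = 1/(-1) = -1)
172*(I - √(t - 4)) = 172*(-1 - √(6 - 4)) = 172*(-1 - √2) = -172 - 172*√2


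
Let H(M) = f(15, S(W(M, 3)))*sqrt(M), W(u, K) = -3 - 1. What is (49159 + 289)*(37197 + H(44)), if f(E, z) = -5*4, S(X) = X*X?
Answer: 1839317256 - 1977920*sqrt(11) ≈ 1.8328e+9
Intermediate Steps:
W(u, K) = -4
S(X) = X**2
f(E, z) = -20
H(M) = -20*sqrt(M)
(49159 + 289)*(37197 + H(44)) = (49159 + 289)*(37197 - 40*sqrt(11)) = 49448*(37197 - 40*sqrt(11)) = 1839317256 - 1977920*sqrt(11)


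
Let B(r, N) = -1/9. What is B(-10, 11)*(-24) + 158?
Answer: 482/3 ≈ 160.67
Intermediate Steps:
B(r, N) = -⅑ (B(r, N) = -1*⅑ = -⅑)
B(-10, 11)*(-24) + 158 = -⅑*(-24) + 158 = 8/3 + 158 = 482/3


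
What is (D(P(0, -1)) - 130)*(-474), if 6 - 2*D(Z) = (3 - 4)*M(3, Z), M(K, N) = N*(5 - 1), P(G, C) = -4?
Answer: 63990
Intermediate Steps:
M(K, N) = 4*N (M(K, N) = N*4 = 4*N)
D(Z) = 3 + 2*Z (D(Z) = 3 - (3 - 4)*4*Z/2 = 3 - (-1)*4*Z/2 = 3 - (-2)*Z = 3 + 2*Z)
(D(P(0, -1)) - 130)*(-474) = ((3 + 2*(-4)) - 130)*(-474) = ((3 - 8) - 130)*(-474) = (-5 - 130)*(-474) = -135*(-474) = 63990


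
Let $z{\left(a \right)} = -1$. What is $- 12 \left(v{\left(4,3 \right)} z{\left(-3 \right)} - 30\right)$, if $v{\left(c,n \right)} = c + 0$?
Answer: $408$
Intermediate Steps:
$v{\left(c,n \right)} = c$
$- 12 \left(v{\left(4,3 \right)} z{\left(-3 \right)} - 30\right) = - 12 \left(4 \left(-1\right) - 30\right) = - 12 \left(-4 - 30\right) = \left(-12\right) \left(-34\right) = 408$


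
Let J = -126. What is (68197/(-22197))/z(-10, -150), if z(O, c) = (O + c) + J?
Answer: 68197/6348342 ≈ 0.010742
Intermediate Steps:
z(O, c) = -126 + O + c (z(O, c) = (O + c) - 126 = -126 + O + c)
(68197/(-22197))/z(-10, -150) = (68197/(-22197))/(-126 - 10 - 150) = (68197*(-1/22197))/(-286) = -68197/22197*(-1/286) = 68197/6348342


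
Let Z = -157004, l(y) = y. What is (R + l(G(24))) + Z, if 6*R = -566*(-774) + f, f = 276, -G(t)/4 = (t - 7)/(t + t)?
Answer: -1007345/12 ≈ -83945.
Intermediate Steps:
G(t) = -2*(-7 + t)/t (G(t) = -4*(t - 7)/(t + t) = -4*(-7 + t)/(2*t) = -4*(-7 + t)*1/(2*t) = -2*(-7 + t)/t)
R = 73060 (R = (-566*(-774) + 276)/6 = (438084 + 276)/6 = (⅙)*438360 = 73060)
(R + l(G(24))) + Z = (73060 + (-2 + 14/24)) - 157004 = (73060 + (-2 + 14*(1/24))) - 157004 = (73060 + (-2 + 7/12)) - 157004 = (73060 - 17/12) - 157004 = 876703/12 - 157004 = -1007345/12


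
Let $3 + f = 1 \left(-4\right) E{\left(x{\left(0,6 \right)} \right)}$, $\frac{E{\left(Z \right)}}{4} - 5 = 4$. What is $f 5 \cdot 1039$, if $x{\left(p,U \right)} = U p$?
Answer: $-763665$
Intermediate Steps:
$E{\left(Z \right)} = 36$ ($E{\left(Z \right)} = 20 + 4 \cdot 4 = 20 + 16 = 36$)
$f = -147$ ($f = -3 + 1 \left(-4\right) 36 = -3 - 144 = -147$)
$f 5 \cdot 1039 = \left(-147\right) 5 \cdot 1039 = \left(-735\right) 1039 = -763665$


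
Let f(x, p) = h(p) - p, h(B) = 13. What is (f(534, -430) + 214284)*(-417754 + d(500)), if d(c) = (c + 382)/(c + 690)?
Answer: -448514520037/5 ≈ -8.9703e+10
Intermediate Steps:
d(c) = (382 + c)/(690 + c)
f(x, p) = 13 - p
(f(534, -430) + 214284)*(-417754 + d(500)) = ((13 - 1*(-430)) + 214284)*(-417754 + (382 + 500)/(690 + 500)) = ((13 + 430) + 214284)*(-417754 + 882/1190) = (443 + 214284)*(-417754 + (1/1190)*882) = 214727*(-417754 + 63/85) = 214727*(-35509027/85) = -448514520037/5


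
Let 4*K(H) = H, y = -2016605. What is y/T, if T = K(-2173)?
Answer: 8066420/2173 ≈ 3712.1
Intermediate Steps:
K(H) = H/4
T = -2173/4 (T = (¼)*(-2173) = -2173/4 ≈ -543.25)
y/T = -2016605/(-2173/4) = -2016605*(-4/2173) = 8066420/2173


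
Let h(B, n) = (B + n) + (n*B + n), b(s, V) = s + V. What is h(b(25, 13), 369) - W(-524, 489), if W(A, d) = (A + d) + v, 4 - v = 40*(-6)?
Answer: 14589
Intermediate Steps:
v = 244 (v = 4 - 40*(-6) = 4 - 1*(-240) = 4 + 240 = 244)
W(A, d) = 244 + A + d (W(A, d) = (A + d) + 244 = 244 + A + d)
b(s, V) = V + s
h(B, n) = B + 2*n + B*n (h(B, n) = (B + n) + (B*n + n) = (B + n) + (n + B*n) = B + 2*n + B*n)
h(b(25, 13), 369) - W(-524, 489) = ((13 + 25) + 2*369 + (13 + 25)*369) - (244 - 524 + 489) = (38 + 738 + 38*369) - 1*209 = (38 + 738 + 14022) - 209 = 14798 - 209 = 14589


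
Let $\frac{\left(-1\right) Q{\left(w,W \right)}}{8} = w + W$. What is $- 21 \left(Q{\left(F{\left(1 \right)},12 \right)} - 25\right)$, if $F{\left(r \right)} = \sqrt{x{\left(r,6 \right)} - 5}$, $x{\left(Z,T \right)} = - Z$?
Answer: $2541 + 168 i \sqrt{6} \approx 2541.0 + 411.51 i$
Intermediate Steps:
$F{\left(r \right)} = \sqrt{-5 - r}$ ($F{\left(r \right)} = \sqrt{- r - 5} = \sqrt{-5 - r}$)
$Q{\left(w,W \right)} = - 8 W - 8 w$ ($Q{\left(w,W \right)} = - 8 \left(w + W\right) = - 8 \left(W + w\right) = - 8 W - 8 w$)
$- 21 \left(Q{\left(F{\left(1 \right)},12 \right)} - 25\right) = - 21 \left(\left(\left(-8\right) 12 - 8 \sqrt{-5 - 1}\right) - 25\right) = - 21 \left(\left(-96 - 8 \sqrt{-5 - 1}\right) - 25\right) = - 21 \left(\left(-96 - 8 \sqrt{-6}\right) - 25\right) = - 21 \left(\left(-96 - 8 i \sqrt{6}\right) - 25\right) = - 21 \left(-121 - 8 i \sqrt{6}\right) = 2541 + 168 i \sqrt{6}$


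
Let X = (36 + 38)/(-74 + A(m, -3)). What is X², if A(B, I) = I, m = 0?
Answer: 5476/5929 ≈ 0.92360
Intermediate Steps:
X = -74/77 (X = (36 + 38)/(-74 - 3) = 74/(-77) = 74*(-1/77) = -74/77 ≈ -0.96104)
X² = (-74/77)² = 5476/5929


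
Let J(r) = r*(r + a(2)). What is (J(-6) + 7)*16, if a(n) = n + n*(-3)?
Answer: 1072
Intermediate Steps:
a(n) = -2*n (a(n) = n - 3*n = -2*n)
J(r) = r*(-4 + r) (J(r) = r*(r - 2*2) = r*(r - 4) = r*(-4 + r))
(J(-6) + 7)*16 = (-6*(-4 - 6) + 7)*16 = (-6*(-10) + 7)*16 = (60 + 7)*16 = 67*16 = 1072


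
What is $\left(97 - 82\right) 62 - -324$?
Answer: $1254$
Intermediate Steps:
$\left(97 - 82\right) 62 - -324 = 15 \cdot 62 + 324 = 930 + 324 = 1254$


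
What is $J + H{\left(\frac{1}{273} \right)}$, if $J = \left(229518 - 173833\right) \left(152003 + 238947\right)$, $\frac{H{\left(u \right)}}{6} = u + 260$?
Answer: $\frac{1981074760212}{91} \approx 2.177 \cdot 10^{10}$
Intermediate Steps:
$H{\left(u \right)} = 1560 + 6 u$ ($H{\left(u \right)} = 6 \left(u + 260\right) = 6 \left(260 + u\right) = 1560 + 6 u$)
$J = 21770050750$ ($J = 55685 \cdot 390950 = 21770050750$)
$J + H{\left(\frac{1}{273} \right)} = 21770050750 + \left(1560 + \frac{6}{273}\right) = 21770050750 + \left(1560 + 6 \cdot \frac{1}{273}\right) = 21770050750 + \left(1560 + \frac{2}{91}\right) = 21770050750 + \frac{141962}{91} = \frac{1981074760212}{91}$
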